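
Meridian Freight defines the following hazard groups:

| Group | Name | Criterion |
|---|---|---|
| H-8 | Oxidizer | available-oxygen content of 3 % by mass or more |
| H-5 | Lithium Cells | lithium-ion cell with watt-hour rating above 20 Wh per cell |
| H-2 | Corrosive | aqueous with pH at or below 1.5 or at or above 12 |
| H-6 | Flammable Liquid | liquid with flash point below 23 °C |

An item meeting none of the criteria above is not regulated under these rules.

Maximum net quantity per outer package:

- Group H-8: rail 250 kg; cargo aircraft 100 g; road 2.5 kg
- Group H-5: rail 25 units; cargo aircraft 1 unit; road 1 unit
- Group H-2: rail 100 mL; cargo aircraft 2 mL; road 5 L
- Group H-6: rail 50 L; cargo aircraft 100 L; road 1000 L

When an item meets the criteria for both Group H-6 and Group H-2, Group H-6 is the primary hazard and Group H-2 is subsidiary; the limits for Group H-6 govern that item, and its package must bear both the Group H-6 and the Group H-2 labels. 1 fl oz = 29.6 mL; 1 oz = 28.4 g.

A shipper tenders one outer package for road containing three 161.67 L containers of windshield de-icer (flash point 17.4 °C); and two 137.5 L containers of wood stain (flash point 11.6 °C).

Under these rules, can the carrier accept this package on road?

Yes

The windshield de-icer has flash point 17.4 °C, which is < 23 °C, so it is Group H-6 (Flammable Liquid).
Flash point 11.6 °C meets the Group H-6 criterion (Flammable Liquid), so the wood stain is Group H-6.
Total Group H-6: (three 161.67 L containers = 485.01 L) + (two 137.5 L containers = 275 L) = 760.01 L.
760.01 L is within the road limit of 1000 L for Group H-6.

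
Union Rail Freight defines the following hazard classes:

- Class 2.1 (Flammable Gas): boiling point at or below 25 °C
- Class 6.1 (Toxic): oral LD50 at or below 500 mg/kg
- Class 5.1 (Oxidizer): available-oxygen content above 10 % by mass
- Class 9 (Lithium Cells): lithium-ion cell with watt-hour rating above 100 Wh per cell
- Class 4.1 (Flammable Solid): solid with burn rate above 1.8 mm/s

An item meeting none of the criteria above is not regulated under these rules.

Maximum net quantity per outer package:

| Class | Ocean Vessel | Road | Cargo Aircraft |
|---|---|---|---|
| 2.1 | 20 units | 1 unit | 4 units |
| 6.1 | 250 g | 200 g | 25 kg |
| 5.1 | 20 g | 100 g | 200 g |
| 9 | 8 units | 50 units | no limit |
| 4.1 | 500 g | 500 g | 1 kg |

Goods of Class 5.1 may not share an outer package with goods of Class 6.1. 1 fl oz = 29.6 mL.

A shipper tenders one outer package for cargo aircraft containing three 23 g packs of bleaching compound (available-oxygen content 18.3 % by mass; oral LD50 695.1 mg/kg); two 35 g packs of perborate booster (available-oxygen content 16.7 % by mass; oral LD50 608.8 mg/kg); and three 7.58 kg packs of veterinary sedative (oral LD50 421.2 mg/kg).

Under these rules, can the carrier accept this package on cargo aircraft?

No

Bleaching compound: available-oxygen content 18.3 % by mass > 10 % by mass → Class 5.1 (Oxidizer).
Perborate booster: available-oxygen content 16.7 % by mass > 10 % by mass → Class 5.1 (Oxidizer).
Oral LD50 421.2 mg/kg meets the Class 6.1 criterion (Toxic), so the veterinary sedative is Class 6.1.
Class 5.1 net quantity: (three 23 g packs = 69 g) + (two 35 g packs = 70 g) = 139 g.
139 g is within the cargo aircraft limit of 200 g for Class 5.1.
Class 6.1 quantity: three 7.58 kg packs = 22.74 kg.
That is within the Class 6.1 cargo aircraft limit of 25 kg.
Class 5.1 and Class 6.1 may not share an outer package.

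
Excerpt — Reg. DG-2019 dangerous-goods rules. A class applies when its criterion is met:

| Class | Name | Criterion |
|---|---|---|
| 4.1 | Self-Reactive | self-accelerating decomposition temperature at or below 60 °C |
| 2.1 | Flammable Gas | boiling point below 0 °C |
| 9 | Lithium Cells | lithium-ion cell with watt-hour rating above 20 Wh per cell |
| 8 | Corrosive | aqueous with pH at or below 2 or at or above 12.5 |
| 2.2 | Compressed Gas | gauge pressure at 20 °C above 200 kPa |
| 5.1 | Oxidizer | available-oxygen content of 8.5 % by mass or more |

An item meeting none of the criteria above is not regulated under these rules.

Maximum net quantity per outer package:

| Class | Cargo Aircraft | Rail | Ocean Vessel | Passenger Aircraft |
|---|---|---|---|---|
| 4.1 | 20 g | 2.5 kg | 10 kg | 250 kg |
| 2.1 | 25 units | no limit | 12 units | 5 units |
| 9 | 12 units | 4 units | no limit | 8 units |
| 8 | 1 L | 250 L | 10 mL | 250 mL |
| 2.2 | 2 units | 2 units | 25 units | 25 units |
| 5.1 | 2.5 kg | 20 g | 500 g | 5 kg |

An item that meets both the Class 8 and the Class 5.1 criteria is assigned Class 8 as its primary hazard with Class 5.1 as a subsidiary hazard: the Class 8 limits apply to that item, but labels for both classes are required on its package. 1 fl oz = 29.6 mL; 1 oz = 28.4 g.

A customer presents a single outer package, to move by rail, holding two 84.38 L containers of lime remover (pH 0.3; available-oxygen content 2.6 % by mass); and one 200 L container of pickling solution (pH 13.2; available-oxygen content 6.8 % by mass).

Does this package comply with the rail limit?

No

pH 0.3 meets the Class 8 criterion (Corrosive), so the lime remover is Class 8.
Pickling solution: pH 13.2 ≥ 12.5 → Class 8 (Corrosive).
Class 8 net quantity: (two 84.38 L containers = 168.76 L) + 200 L = 368.76 L.
That exceeds the Class 8 rail limit of 250 L.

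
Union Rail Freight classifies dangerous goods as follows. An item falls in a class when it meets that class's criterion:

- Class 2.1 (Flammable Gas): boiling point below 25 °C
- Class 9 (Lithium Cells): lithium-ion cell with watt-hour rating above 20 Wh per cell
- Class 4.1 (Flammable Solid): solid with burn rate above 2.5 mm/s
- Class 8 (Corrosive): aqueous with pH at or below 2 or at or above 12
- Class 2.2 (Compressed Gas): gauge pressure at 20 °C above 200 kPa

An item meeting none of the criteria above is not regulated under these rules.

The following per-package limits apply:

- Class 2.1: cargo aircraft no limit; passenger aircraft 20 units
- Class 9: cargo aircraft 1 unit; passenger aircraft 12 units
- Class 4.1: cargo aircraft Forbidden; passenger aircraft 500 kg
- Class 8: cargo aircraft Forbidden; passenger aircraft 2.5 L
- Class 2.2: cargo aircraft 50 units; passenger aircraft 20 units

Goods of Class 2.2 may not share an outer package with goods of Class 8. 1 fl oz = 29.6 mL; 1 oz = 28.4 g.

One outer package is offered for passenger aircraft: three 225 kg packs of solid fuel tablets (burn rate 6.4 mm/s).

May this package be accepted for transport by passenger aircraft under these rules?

No

Burn rate 6.4 mm/s meets the Class 4.1 criterion (Flammable Solid), so the solid fuel tablets are Class 4.1.
Class 4.1 quantity: three 225 kg packs = 675 kg.
That exceeds the Class 4.1 passenger aircraft limit of 500 kg.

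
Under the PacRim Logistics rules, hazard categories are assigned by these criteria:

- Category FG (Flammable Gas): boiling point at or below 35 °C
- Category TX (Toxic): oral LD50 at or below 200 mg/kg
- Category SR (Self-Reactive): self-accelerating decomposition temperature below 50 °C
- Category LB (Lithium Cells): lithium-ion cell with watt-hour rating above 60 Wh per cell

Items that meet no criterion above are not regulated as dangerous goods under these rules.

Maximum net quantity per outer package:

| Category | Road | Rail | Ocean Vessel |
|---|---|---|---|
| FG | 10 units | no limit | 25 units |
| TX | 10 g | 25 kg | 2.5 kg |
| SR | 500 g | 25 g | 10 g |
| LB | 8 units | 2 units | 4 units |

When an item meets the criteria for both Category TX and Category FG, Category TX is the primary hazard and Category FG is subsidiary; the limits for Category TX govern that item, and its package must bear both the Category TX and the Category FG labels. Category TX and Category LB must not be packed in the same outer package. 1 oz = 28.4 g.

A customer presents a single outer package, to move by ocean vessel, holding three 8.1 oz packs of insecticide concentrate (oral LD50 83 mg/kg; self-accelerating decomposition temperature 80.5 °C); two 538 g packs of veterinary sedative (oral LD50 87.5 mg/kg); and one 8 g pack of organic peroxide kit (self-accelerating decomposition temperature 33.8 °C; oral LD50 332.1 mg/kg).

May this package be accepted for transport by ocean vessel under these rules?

Yes

Insecticide concentrate: oral LD50 83 mg/kg ≤ 200 mg/kg → Category TX (Toxic).
With oral LD50 87.5 mg/kg (≤ 200 mg/kg), the veterinary sedative falls in Category TX.
Self-accelerating decomposition temperature 33.8 °C meets the Category SR criterion (Self-Reactive), so the organic peroxide kit is Category SR.
Category TX net quantity: (three 8.1 oz packs = 690.12 g) + (two 538 g packs = 1.076 kg) = 1766.12 g.
1766.12 g ≤ 2.5 kg (ocean vessel limit, Category TX) — within limit.
Category SR quantity: 8 g.
8 g is within the ocean vessel limit of 10 g for Category SR.
The segregation rule (Category TX with Category LB) does not apply to Category TX with Category SR.
Every hazard category is within its ocean vessel limit and no segregation rule is violated.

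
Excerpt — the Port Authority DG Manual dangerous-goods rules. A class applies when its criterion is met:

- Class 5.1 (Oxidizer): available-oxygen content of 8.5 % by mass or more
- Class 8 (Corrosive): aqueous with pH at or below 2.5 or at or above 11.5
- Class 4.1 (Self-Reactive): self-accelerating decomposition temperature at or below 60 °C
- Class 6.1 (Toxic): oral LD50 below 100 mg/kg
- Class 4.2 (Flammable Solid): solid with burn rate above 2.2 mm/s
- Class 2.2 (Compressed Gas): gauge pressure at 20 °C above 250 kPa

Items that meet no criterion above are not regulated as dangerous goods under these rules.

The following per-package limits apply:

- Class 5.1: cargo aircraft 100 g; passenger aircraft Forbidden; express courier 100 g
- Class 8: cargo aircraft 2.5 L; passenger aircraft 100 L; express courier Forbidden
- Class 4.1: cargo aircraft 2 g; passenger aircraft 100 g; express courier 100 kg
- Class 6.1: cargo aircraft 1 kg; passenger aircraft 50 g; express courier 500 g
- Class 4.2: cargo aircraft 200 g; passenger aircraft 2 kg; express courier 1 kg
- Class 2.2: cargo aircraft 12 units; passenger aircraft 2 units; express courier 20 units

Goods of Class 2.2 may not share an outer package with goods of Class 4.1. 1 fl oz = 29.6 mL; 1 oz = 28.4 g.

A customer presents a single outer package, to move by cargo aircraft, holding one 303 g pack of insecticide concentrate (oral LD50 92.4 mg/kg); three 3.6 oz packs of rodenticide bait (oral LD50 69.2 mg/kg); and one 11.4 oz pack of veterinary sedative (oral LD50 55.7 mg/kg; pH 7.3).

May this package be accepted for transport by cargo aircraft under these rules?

Oral LD50 92.4 mg/kg meets the Class 6.1 criterion (Toxic), so the insecticide concentrate is Class 6.1.
Rodenticide bait: oral LD50 69.2 mg/kg < 100 mg/kg → Class 6.1 (Toxic).
Veterinary sedative: oral LD50 55.7 mg/kg < 100 mg/kg → Class 6.1 (Toxic).
Class 6.1 net quantity: 303 g + (three 3.6 oz packs = 306.72 g) + (one 11.4 oz pack = 323.76 g) = 933.48 g.
933.48 g ≤ 1 kg (cargo aircraft limit, Class 6.1) — within limit.

Yes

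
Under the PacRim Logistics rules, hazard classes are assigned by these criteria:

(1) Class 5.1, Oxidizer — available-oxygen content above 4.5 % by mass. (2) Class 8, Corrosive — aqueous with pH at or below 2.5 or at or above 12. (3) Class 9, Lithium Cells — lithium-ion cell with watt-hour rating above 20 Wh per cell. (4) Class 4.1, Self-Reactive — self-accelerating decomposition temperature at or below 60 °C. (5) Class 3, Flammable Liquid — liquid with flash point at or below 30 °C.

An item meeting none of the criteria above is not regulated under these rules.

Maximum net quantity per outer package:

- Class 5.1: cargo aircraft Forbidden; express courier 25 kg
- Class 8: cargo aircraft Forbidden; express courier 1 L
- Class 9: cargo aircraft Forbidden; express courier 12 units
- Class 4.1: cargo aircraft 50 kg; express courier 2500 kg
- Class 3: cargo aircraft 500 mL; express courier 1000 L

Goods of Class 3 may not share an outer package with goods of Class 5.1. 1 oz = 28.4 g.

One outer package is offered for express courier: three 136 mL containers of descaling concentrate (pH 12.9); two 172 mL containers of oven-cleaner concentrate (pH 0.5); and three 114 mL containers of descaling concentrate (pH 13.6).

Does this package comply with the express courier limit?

With pH 12.9 (≥ 12), the descaling concentrate falls in Class 8.
Oven-cleaner concentrate: pH 0.5 ≤ 2.5 → Class 8 (Corrosive).
Descaling concentrate: pH 13.6 ≥ 12 → Class 8 (Corrosive).
Total Class 8: (three 136 mL containers = 408 mL) + (two 172 mL containers = 344 mL) + (three 114 mL containers = 342 mL) = 1.094 L.
1.094 L > 1 L (express courier limit, Class 8) — over the limit.

No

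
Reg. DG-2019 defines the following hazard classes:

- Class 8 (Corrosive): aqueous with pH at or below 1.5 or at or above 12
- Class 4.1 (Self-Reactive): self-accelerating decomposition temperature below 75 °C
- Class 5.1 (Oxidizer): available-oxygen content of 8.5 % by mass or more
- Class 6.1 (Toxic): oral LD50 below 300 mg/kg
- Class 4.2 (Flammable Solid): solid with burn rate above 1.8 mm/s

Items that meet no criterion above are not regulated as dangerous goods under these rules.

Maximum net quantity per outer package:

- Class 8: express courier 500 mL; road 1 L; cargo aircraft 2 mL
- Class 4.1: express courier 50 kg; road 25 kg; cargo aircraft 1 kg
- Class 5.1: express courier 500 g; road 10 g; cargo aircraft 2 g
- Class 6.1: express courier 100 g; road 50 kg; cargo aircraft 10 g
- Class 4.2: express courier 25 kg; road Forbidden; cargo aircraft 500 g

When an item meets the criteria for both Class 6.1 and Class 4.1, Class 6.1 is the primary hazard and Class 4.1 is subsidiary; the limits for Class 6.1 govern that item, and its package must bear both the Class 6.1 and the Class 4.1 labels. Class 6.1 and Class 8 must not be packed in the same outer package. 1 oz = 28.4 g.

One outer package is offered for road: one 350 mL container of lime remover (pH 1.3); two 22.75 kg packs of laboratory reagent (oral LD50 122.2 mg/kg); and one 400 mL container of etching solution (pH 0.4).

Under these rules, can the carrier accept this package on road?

No

Lime remover: pH 1.3 ≤ 1.5 → Class 8 (Corrosive).
Laboratory reagent: oral LD50 122.2 mg/kg < 300 mg/kg → Class 6.1 (Toxic).
With pH 0.4 (≤ 1.5), the etching solution falls in Class 8.
Class 6.1 quantity: two 22.75 kg packs = 45.5 kg.
45.5 kg is within the road limit of 50 kg for Class 6.1.
Class 8 net quantity: 350 mL + 400 mL = 750 mL.
750 mL ≤ 1 L (road limit, Class 8) — within limit.
Class 6.1 and Class 8 may not share an outer package.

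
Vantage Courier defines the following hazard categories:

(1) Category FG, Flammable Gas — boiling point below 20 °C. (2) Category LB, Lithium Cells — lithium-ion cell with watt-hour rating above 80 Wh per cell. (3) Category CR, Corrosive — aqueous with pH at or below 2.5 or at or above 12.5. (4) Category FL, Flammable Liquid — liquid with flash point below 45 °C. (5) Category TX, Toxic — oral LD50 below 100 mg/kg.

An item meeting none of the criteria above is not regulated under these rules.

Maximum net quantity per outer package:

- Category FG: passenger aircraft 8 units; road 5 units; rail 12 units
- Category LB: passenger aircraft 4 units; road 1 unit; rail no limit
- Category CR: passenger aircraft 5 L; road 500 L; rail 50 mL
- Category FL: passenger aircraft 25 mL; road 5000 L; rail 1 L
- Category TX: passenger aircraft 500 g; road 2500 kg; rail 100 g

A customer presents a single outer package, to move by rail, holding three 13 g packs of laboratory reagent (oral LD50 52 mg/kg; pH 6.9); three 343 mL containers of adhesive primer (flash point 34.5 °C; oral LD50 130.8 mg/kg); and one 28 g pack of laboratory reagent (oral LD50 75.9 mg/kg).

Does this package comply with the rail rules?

No

With oral LD50 52 mg/kg (< 100 mg/kg), the laboratory reagent falls in Category TX.
The adhesive primer has flash point 34.5 °C, which is < 45 °C, so it is Category FL (Flammable Liquid).
With oral LD50 75.9 mg/kg (< 100 mg/kg), the laboratory reagent falls in Category TX.
Category FL quantity: three 343 mL containers = 1.029 L.
1.029 L > 1 L (rail limit, Category FL) — over the limit.
Category TX net quantity: (three 13 g packs = 39 g) + 28 g = 67 g.
That is within the Category TX rail limit of 100 g.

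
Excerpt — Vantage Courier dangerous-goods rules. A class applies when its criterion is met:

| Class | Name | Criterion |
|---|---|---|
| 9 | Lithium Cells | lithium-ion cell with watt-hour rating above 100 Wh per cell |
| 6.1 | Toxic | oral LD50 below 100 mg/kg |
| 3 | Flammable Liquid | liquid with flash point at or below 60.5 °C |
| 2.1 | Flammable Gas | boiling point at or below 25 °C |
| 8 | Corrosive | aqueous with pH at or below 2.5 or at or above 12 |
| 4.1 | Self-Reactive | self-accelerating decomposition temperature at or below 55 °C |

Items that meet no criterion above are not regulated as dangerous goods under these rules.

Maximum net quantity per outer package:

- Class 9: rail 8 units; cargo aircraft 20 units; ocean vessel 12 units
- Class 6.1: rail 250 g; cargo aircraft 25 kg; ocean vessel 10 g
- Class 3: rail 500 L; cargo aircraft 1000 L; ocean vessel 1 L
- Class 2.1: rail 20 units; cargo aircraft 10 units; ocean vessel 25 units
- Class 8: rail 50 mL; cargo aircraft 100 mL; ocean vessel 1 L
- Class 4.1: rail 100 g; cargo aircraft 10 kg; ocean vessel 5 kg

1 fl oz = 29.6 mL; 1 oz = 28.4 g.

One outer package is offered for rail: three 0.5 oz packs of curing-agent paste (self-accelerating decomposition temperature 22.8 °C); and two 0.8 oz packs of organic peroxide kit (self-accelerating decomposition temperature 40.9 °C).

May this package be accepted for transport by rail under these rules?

Yes

With self-accelerating decomposition temperature 22.8 °C (≤ 55 °C), the curing-agent paste falls in Class 4.1.
The organic peroxide kit has self-accelerating decomposition temperature 40.9 °C, which is ≤ 55 °C, so it is Class 4.1 (Self-Reactive).
Class 4.1 net quantity: (three 0.5 oz packs = 42.6 g) + (two 0.8 oz packs = 45.44 g) = 88.04 g.
That is within the Class 4.1 rail limit of 100 g.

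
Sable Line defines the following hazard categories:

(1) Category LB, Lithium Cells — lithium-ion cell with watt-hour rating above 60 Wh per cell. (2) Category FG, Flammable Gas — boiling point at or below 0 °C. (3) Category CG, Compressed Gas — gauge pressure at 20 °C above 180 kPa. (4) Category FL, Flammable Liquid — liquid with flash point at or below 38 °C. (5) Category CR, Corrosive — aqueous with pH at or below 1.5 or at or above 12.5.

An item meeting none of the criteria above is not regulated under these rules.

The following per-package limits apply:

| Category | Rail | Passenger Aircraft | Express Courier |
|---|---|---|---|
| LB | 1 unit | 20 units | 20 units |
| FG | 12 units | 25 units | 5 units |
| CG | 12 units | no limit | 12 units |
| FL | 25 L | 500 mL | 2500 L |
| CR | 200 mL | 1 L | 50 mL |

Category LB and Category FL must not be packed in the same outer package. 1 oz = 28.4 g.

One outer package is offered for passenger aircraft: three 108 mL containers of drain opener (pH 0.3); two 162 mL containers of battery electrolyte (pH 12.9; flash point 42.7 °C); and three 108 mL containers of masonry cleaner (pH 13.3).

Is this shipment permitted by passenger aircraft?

Yes

Drain opener: pH 0.3 ≤ 1.5 → Category CR (Corrosive).
Battery electrolyte: pH 12.9 ≥ 12.5 → Category CR (Corrosive).
pH 13.3 meets the Category CR criterion (Corrosive), so the masonry cleaner is Category CR.
Total Category CR: (three 108 mL containers = 324 mL) + (two 162 mL containers = 324 mL) + (three 108 mL containers = 324 mL) = 972 mL.
972 mL ≤ 1 L (passenger aircraft limit, Category CR) — within limit.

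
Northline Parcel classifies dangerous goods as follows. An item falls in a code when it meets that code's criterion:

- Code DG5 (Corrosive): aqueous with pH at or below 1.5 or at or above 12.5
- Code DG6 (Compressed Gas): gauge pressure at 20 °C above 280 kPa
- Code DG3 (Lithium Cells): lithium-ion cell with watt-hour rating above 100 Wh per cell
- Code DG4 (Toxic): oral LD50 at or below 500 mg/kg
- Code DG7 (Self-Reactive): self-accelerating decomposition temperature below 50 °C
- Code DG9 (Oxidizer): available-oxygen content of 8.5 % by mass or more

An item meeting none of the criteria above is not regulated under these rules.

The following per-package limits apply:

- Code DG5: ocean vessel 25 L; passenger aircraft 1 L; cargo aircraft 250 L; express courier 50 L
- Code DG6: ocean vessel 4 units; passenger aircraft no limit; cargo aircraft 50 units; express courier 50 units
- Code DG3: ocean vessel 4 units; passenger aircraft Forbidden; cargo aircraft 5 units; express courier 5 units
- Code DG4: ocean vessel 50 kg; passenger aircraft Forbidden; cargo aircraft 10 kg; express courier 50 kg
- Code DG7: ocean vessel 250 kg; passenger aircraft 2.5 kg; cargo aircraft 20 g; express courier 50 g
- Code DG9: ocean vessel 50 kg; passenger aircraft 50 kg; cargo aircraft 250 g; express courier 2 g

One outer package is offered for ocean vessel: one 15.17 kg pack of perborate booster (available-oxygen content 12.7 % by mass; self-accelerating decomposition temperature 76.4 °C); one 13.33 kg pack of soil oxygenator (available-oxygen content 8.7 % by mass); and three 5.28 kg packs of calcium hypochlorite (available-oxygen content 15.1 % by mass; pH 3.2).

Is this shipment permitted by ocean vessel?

With available-oxygen content 12.7 % by mass (≥ 8.5 % by mass), the perborate booster falls in Code DG9.
With available-oxygen content 8.7 % by mass (≥ 8.5 % by mass), the soil oxygenator falls in Code DG9.
With available-oxygen content 15.1 % by mass (≥ 8.5 % by mass), the calcium hypochlorite falls in Code DG9.
Total Code DG9: 15.17 kg + 13.33 kg + (three 5.28 kg packs = 15.84 kg) = 44.34 kg.
That is within the Code DG9 ocean vessel limit of 50 kg.

Yes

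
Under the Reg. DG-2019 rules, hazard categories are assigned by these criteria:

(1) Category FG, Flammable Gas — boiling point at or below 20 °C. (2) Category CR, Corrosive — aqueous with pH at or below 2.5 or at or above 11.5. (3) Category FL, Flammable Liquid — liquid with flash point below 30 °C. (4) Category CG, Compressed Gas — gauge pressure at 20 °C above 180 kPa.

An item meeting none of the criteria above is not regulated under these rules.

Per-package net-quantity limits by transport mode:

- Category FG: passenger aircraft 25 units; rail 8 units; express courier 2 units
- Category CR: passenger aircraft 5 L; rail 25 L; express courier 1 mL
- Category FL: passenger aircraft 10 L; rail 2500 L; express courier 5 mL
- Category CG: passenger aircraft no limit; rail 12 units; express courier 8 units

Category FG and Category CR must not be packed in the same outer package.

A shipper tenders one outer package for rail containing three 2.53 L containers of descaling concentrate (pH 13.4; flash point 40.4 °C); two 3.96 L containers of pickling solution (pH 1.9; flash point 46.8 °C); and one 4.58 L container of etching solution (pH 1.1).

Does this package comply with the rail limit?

Yes

pH 13.4 meets the Category CR criterion (Corrosive), so the descaling concentrate is Category CR.
pH 1.9 meets the Category CR criterion (Corrosive), so the pickling solution is Category CR.
The etching solution has pH 1.1, which is ≤ 2.5, so it is Category CR (Corrosive).
Total Category CR: (three 2.53 L containers = 7.59 L) + (two 3.96 L containers = 7.92 L) + 4.58 L = 20.09 L.
20.09 L ≤ 25 L (rail limit, Category CR) — within limit.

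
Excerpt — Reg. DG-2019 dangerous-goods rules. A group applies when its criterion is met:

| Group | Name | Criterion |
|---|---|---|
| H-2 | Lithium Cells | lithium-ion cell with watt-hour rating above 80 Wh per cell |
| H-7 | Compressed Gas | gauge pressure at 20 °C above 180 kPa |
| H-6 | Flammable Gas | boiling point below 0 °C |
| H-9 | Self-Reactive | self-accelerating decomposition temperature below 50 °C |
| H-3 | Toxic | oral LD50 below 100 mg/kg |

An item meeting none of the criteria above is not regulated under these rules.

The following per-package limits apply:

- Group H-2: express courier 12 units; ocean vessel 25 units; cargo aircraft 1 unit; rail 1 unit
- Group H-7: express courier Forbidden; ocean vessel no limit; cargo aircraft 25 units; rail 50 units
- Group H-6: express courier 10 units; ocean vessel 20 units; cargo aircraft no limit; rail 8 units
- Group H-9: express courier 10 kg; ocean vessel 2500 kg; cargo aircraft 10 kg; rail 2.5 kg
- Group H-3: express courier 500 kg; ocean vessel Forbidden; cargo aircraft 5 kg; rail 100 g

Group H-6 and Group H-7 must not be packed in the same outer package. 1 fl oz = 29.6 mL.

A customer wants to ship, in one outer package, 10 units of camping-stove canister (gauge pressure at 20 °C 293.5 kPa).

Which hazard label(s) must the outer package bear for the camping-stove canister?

The camping-stove canister has gauge pressure at 20 °C 293.5 kPa, which is > 180 kPa, so it is Group H-7 (Compressed Gas).
Only the Group H-7 label is required.

Group H-7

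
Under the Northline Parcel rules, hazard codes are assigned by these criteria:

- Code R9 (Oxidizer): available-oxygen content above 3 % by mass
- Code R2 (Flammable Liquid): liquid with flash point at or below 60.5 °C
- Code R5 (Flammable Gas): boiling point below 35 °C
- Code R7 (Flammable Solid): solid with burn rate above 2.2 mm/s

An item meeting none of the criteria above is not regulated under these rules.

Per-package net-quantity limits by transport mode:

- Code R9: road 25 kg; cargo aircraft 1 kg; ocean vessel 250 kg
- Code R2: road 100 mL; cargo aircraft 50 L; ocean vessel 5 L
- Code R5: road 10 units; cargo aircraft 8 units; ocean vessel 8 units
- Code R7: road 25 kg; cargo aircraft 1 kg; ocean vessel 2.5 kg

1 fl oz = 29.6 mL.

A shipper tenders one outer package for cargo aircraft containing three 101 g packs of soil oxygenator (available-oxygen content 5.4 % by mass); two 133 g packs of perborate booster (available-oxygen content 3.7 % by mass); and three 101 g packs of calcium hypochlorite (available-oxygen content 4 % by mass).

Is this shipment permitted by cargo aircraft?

Soil oxygenator: available-oxygen content 5.4 % by mass > 3 % by mass → Code R9 (Oxidizer).
The perborate booster has available-oxygen content 3.7 % by mass, which is > 3 % by mass, so it is Code R9 (Oxidizer).
With available-oxygen content 4 % by mass (> 3 % by mass), the calcium hypochlorite falls in Code R9.
Code R9 net quantity: (three 101 g packs = 303 g) + (two 133 g packs = 266 g) + (three 101 g packs = 303 g) = 872 g.
872 g is within the cargo aircraft limit of 1 kg for Code R9.

Yes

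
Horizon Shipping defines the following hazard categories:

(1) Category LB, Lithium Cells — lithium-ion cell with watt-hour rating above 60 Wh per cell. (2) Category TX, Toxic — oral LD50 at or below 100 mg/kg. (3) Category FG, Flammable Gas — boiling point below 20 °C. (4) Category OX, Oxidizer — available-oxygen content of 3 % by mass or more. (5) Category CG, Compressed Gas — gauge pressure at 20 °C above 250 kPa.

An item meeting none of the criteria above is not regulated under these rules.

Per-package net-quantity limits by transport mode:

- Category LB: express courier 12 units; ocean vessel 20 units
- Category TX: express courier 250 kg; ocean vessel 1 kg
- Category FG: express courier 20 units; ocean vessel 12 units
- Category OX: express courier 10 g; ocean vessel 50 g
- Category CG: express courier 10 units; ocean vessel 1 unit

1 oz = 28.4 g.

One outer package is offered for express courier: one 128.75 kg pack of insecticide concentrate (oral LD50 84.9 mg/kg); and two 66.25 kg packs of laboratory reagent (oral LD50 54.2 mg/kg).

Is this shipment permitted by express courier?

Oral LD50 84.9 mg/kg meets the Category TX criterion (Toxic), so the insecticide concentrate is Category TX.
With oral LD50 54.2 mg/kg (≤ 100 mg/kg), the laboratory reagent falls in Category TX.
Total Category TX: 128.75 kg + (two 66.25 kg packs = 132.5 kg) = 261.25 kg.
261.25 kg exceeds the express courier limit of 250 kg for Category TX.

No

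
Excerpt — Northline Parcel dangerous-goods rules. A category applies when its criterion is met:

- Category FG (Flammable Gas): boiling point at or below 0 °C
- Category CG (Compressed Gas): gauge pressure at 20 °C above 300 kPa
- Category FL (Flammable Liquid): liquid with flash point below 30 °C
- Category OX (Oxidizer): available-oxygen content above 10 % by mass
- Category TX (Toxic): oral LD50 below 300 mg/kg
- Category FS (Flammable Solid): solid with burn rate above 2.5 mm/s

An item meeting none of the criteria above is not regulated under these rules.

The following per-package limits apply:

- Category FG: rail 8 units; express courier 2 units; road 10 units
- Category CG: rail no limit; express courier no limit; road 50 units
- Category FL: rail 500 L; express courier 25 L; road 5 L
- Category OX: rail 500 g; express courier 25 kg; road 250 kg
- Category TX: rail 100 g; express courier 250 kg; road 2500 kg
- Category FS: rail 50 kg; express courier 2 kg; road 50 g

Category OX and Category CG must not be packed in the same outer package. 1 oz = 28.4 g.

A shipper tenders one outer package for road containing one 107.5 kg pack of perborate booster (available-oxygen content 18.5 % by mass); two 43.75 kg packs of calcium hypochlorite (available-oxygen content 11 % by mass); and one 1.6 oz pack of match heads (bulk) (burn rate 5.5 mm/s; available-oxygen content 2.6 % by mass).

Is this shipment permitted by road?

The perborate booster has available-oxygen content 18.5 % by mass, which is > 10 % by mass, so it is Category OX (Oxidizer).
With available-oxygen content 11 % by mass (> 10 % by mass), the calcium hypochlorite falls in Category OX.
With burn rate 5.5 mm/s (> 2.5 mm/s), the match heads (bulk) fall in Category FS.
Total Category OX: 107.5 kg + (two 43.75 kg packs = 87.5 kg) = 195 kg.
That is within the Category OX road limit of 250 kg.
Category FS quantity: one 1.6 oz pack = 45.44 g.
45.44 g ≤ 50 g (road limit, Category FS) — within limit.
The segregation rule (Category OX with Category CG) does not apply to Category OX with Category FS.
Every hazard category is within its road limit and no segregation rule is violated.

Yes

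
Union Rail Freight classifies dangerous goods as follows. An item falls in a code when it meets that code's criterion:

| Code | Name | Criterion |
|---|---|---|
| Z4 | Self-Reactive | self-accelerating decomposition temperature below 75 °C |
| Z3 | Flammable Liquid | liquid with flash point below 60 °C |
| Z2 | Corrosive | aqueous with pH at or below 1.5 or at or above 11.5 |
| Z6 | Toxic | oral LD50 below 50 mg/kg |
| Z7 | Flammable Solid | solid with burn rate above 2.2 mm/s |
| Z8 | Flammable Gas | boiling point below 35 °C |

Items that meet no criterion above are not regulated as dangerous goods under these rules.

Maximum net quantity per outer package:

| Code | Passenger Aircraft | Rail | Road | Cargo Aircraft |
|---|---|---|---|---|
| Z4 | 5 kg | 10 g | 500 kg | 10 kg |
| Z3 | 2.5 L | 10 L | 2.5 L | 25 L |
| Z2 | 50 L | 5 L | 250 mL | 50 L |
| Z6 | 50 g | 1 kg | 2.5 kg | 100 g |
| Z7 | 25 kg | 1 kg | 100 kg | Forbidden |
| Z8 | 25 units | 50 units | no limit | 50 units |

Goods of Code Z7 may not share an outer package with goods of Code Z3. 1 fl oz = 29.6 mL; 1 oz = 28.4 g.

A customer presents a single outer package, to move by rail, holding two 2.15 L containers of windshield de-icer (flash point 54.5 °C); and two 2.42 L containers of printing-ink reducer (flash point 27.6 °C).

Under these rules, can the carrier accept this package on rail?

Flash point 54.5 °C meets the Code Z3 criterion (Flammable Liquid), so the windshield de-icer is Code Z3.
Printing-ink reducer: flash point 27.6 °C < 60 °C → Code Z3 (Flammable Liquid).
Code Z3 net quantity: (two 2.15 L containers = 4.3 L) + (two 2.42 L containers = 4.84 L) = 9.14 L.
That is within the Code Z3 rail limit of 10 L.

Yes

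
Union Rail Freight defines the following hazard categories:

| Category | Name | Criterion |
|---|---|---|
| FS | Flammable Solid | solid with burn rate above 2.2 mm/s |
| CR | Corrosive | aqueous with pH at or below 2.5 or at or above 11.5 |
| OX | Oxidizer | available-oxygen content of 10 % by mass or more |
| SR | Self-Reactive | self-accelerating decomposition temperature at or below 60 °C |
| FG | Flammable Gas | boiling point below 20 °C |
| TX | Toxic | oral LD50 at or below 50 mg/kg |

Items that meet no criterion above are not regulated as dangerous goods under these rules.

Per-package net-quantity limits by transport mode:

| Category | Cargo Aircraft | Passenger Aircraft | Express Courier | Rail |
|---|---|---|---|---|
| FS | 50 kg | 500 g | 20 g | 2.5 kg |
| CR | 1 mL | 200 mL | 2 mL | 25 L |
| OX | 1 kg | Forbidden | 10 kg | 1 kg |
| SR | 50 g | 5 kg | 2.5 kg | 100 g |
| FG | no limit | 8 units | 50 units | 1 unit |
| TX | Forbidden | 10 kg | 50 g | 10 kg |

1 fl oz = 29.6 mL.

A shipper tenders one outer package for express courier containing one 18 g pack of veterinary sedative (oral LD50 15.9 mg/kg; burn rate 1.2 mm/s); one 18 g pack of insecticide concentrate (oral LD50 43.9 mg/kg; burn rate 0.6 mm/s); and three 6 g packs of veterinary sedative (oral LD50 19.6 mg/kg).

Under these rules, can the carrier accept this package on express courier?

With oral LD50 15.9 mg/kg (≤ 50 mg/kg), the veterinary sedative falls in Category TX.
Oral LD50 43.9 mg/kg meets the Category TX criterion (Toxic), so the insecticide concentrate is Category TX.
Veterinary sedative: oral LD50 19.6 mg/kg ≤ 50 mg/kg → Category TX (Toxic).
Category TX net quantity: 18 g + 18 g + (three 6 g packs = 18 g) = 54 g.
54 g exceeds the express courier limit of 50 g for Category TX.

No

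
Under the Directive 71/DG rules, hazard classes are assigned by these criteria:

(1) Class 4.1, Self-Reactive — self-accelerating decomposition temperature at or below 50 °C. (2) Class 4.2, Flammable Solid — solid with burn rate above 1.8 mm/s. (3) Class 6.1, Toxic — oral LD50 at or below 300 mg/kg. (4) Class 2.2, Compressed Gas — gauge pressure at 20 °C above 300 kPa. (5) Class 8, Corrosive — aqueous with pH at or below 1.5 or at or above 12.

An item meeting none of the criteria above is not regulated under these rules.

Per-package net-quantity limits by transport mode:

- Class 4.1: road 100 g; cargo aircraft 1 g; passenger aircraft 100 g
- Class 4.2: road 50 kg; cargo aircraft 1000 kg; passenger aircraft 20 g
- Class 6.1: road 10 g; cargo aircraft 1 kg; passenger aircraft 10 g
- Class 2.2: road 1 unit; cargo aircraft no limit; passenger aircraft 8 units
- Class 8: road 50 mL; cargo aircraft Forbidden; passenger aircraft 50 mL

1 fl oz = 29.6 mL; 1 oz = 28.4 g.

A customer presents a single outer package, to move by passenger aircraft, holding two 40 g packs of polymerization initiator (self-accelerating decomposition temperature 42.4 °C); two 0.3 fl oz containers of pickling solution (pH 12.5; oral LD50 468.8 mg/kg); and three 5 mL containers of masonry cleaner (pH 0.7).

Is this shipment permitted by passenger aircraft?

Yes

Self-accelerating decomposition temperature 42.4 °C meets the Class 4.1 criterion (Self-Reactive), so the polymerization initiator is Class 4.1.
Pickling solution: pH 12.5 ≥ 12 → Class 8 (Corrosive).
pH 0.7 meets the Class 8 criterion (Corrosive), so the masonry cleaner is Class 8.
Total Class 8: (two 0.3 fl oz containers = 17.76 mL) + (three 5 mL containers = 15 mL) = 32.76 mL.
That is within the Class 8 passenger aircraft limit of 50 mL.
Class 4.1 quantity: two 40 g packs = 80 g.
That is within the Class 4.1 passenger aircraft limit of 100 g.
Every hazard class is within its passenger aircraft limit and no segregation rule is violated.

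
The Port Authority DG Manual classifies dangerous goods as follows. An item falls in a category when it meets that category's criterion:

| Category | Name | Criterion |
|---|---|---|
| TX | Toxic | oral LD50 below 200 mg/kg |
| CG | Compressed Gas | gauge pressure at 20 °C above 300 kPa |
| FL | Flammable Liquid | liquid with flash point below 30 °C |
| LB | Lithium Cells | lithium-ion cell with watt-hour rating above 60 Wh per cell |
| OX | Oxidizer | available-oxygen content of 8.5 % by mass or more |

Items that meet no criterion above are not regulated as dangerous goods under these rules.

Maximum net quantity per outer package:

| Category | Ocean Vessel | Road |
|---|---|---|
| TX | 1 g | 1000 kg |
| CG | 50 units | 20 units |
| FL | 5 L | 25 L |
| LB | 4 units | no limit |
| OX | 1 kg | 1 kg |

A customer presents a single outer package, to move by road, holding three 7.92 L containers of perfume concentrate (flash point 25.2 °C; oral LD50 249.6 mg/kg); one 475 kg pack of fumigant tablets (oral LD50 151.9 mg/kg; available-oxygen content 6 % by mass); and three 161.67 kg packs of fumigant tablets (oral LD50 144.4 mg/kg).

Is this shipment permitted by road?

Perfume concentrate: flash point 25.2 °C < 30 °C → Category FL (Flammable Liquid).
Oral LD50 151.9 mg/kg meets the Category TX criterion (Toxic), so the fumigant tablets are Category TX.
The fumigant tablets have oral LD50 144.4 mg/kg, which is < 200 mg/kg, so they are Category TX (Toxic).
Total Category TX: 475 kg + (three 161.67 kg packs = 485.01 kg) = 960.01 kg.
That is within the Category TX road limit of 1000 kg.
Category FL quantity: three 7.92 L containers = 23.76 L.
23.76 L ≤ 25 L (road limit, Category FL) — within limit.
Every hazard category is within its road limit and no segregation rule is violated.

Yes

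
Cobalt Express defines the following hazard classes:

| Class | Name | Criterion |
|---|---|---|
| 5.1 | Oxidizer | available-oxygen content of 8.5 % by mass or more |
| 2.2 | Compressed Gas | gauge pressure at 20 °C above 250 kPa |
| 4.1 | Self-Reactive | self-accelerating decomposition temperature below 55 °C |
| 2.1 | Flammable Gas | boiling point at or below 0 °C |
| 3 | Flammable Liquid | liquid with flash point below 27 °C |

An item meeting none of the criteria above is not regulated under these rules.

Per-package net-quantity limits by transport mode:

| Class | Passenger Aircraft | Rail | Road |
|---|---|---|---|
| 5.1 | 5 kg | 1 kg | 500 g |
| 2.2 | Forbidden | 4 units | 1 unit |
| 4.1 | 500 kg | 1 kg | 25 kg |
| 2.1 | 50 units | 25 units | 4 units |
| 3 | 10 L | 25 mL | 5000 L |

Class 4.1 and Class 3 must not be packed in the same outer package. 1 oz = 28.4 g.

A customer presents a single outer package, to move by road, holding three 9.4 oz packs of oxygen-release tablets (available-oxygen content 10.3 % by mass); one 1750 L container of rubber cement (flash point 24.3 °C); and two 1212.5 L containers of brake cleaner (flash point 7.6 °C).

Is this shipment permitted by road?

Oxygen-release tablets: available-oxygen content 10.3 % by mass ≥ 8.5 % by mass → Class 5.1 (Oxidizer).
Flash point 24.3 °C meets the Class 3 criterion (Flammable Liquid), so the rubber cement is Class 3.
Flash point 7.6 °C meets the Class 3 criterion (Flammable Liquid), so the brake cleaner is Class 3.
Class 5.1 quantity: three 9.4 oz packs = 800.88 g.
That exceeds the Class 5.1 road limit of 500 g.
Class 3 net quantity: 1750 L + (two 1212.5 L containers = 2425 L) = 4175 L.
That is within the Class 3 road limit of 5000 L.
The segregation rule (Class 4.1 with Class 3) does not apply to Class 5.1 with Class 3.

No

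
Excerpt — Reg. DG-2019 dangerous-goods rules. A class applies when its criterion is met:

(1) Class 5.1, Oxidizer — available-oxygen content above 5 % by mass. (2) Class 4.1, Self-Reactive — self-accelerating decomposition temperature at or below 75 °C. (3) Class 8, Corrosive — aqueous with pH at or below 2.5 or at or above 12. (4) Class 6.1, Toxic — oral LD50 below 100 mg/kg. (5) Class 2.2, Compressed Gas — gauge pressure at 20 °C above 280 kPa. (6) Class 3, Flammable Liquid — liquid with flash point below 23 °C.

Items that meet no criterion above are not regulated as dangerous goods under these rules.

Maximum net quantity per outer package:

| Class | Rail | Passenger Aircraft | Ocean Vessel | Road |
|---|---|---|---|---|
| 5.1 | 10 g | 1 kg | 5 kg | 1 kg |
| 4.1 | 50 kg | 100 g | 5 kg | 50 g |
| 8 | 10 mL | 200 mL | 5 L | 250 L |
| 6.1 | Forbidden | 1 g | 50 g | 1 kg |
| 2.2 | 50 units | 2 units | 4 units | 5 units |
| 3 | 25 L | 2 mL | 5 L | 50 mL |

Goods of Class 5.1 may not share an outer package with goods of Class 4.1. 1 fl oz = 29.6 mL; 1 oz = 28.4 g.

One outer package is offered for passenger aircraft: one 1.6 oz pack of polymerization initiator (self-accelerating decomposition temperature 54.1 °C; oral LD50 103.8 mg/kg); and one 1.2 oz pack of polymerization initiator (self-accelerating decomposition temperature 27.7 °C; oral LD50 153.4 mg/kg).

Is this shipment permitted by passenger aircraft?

Yes

With self-accelerating decomposition temperature 54.1 °C (≤ 75 °C), the polymerization initiator falls in Class 4.1.
The polymerization initiator has self-accelerating decomposition temperature 27.7 °C, which is ≤ 75 °C, so it is Class 4.1 (Self-Reactive).
Class 4.1 net quantity: (one 1.6 oz pack = 45.44 g) + (one 1.2 oz pack = 34.08 g) = 79.52 g.
That is within the Class 4.1 passenger aircraft limit of 100 g.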